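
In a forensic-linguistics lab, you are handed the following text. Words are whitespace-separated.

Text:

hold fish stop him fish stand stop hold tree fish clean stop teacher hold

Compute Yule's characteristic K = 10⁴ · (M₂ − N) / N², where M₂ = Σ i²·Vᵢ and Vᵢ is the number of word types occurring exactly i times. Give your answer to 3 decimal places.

918.367

Frequencies: hold:3, fish:3, stop:3, him:1, stand:1, tree:1, clean:1, teacher:1
N = 14. Frequency spectrum: V_1=5, V_3=3
M₂ = 1²·5 + 3²·3 = 32
K = 10000 × (32 − 14) / 14² = 918.367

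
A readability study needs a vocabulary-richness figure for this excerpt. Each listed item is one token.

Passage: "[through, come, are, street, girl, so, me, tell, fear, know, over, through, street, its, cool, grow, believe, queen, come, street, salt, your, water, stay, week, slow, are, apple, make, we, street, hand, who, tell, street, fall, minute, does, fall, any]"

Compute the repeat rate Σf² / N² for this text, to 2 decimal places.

Frequencies: street:5, through:2, come:2, are:2, tell:2, fall:2, girl:1, so:1, me:1, fear:1, know:1, over:1, its:1, cool:1, grow:1, believe:1, queen:1, salt:1, your:1, water:1, … (11 more, each freq 1)
Σf² = 70; N² = 1600
Repeat rate = 70 / 1600 = 0.04

0.04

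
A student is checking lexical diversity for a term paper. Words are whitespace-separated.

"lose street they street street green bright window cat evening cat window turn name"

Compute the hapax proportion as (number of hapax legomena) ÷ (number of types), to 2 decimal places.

0.70

Frequencies: street:3, window:2, cat:2, lose:1, they:1, green:1, bright:1, evening:1, turn:1, name:1
Hapax count = 7; type count = 10.
Ratio = 7 / 10 = 0.70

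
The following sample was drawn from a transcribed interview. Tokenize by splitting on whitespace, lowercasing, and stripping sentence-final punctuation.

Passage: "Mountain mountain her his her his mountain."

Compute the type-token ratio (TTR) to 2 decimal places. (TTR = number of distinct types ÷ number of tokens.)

0.43

N = 7 tokens, V = 3 types.
TTR = V / N = 3 / 7 = 0.43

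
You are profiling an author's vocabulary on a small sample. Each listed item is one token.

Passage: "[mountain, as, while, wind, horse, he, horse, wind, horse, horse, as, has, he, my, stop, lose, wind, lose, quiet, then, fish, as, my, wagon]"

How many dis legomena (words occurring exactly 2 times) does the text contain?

3

Frequencies: horse:4, as:3, wind:3, he:2, my:2, lose:2, mountain:1, while:1, has:1, stop:1, quiet:1, then:1, fish:1, wagon:1
Words with frequency 2: he, lose, my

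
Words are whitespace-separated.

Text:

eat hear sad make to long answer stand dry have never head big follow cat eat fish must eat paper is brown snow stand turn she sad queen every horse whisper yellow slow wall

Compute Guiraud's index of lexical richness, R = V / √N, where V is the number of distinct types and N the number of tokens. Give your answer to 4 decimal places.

5.1450

N = 34, V = 30.
√N = 5.830952
R = 30 / 5.830952 = 5.1450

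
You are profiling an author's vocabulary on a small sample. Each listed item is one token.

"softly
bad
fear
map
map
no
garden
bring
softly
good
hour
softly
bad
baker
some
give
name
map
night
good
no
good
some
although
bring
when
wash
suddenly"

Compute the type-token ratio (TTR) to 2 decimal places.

N = 28 tokens, V = 18 types.
TTR = V / N = 18 / 28 = 0.64

0.64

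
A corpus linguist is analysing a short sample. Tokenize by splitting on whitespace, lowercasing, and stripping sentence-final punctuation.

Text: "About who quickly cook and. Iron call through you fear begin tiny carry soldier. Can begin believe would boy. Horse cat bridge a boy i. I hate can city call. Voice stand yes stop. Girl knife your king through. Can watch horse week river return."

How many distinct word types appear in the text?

Distinct types: {a, about, and, begin, believe, boy, bridge, call, can, carry, cat, city, cook, fear, girl, hate, horse, i, iron, king, knife, quickly, return, river, soldier, stand, stop, through, tiny, voice, watch, week, who, would, yes, you, your}
V = 37

37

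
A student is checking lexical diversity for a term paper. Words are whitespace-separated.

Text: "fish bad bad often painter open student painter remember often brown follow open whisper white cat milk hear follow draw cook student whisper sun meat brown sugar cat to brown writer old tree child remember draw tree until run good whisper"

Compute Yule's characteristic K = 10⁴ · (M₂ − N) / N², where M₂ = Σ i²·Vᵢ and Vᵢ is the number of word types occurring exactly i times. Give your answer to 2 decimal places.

Frequencies: brown:3, whisper:3, bad:2, often:2, painter:2, open:2, student:2, remember:2, follow:2, cat:2, draw:2, tree:2, fish:1, white:1, milk:1, hear:1, cook:1, sun:1, meat:1, sugar:1, … (7 more, each freq 1)
N = 41. Frequency spectrum: V_1=15, V_2=10, V_3=2
M₂ = 1²·15 + 2²·10 + 3²·2 = 73
K = 10000 × (73 − 41) / 41² = 190.36

190.36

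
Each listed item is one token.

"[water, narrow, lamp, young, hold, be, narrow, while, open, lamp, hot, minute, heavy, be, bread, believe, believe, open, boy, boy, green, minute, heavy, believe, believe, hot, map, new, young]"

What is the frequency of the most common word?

4

Frequencies: believe:4, narrow:2, lamp:2, young:2, be:2, open:2, hot:2, minute:2, heavy:2, boy:2, water:1, hold:1, while:1, bread:1, green:1, map:1, new:1
Most common: 'believe' with frequency 4.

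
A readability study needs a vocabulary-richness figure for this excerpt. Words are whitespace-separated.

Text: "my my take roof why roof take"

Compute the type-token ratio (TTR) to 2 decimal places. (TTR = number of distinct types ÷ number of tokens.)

0.57

N = 7 tokens, V = 4 types.
TTR = V / N = 4 / 7 = 0.57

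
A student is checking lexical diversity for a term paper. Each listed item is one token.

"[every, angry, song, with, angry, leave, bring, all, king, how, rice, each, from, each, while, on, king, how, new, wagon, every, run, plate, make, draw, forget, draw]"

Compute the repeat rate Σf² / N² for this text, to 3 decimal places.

Frequencies: every:2, angry:2, king:2, how:2, each:2, draw:2, song:1, with:1, leave:1, bring:1, all:1, rice:1, from:1, while:1, on:1, new:1, wagon:1, run:1, plate:1, make:1, … (1 more, each freq 1)
Σf² = 39; N² = 729
Repeat rate = 39 / 729 = 0.053

0.053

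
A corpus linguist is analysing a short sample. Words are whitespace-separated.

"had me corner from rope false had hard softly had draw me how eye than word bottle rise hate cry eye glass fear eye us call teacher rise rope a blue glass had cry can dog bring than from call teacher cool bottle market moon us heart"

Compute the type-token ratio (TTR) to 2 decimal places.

N = 47 tokens, V = 31 types.
TTR = V / N = 31 / 47 = 0.66

0.66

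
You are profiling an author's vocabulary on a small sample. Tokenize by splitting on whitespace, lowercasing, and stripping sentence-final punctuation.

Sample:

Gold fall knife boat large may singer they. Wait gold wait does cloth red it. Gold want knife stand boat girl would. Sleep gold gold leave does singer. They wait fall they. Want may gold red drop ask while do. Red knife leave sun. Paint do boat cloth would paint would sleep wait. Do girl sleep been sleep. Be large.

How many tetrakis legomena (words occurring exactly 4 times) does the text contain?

2

Frequencies: gold:6, wait:4, sleep:4, knife:3, boat:3, they:3, red:3, would:3, do:3, fall:2, large:2, may:2, singer:2, does:2, cloth:2, want:2, girl:2, leave:2, paint:2, it:1, … (7 more, each freq 1)
Words with frequency 4: sleep, wait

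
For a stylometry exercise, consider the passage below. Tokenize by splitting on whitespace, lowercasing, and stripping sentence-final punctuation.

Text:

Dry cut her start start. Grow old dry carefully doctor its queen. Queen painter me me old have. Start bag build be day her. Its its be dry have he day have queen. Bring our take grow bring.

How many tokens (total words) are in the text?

Tokens: dry, cut, her, start, start, grow, old, dry, carefully, doctor, its, queen, queen, painter, me, me, old, have, start, bag, build, be, day, her, its, its, be, dry, have, he, day, have, queen, bring, our, take, grow, bring
N = 38

38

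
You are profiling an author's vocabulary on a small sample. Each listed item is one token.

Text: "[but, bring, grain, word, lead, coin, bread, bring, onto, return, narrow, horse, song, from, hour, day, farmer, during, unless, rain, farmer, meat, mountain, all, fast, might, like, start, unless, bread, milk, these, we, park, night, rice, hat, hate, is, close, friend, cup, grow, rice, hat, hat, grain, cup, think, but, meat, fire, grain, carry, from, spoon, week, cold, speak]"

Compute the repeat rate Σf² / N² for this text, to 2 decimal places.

Frequencies: grain:3, hat:3, but:2, bring:2, bread:2, from:2, farmer:2, unless:2, meat:2, rice:2, cup:2, word:1, lead:1, coin:1, onto:1, return:1, narrow:1, horse:1, song:1, hour:1, … (26 more, each freq 1)
Σf² = 89; N² = 3481
Repeat rate = 89 / 3481 = 0.03

0.03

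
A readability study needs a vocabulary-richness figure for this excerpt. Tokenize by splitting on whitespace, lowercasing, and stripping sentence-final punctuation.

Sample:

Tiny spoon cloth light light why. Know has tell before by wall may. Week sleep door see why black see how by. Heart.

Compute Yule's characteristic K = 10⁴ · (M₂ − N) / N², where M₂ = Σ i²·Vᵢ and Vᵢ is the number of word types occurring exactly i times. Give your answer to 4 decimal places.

151.2287

Frequencies: light:2, why:2, by:2, see:2, tiny:1, spoon:1, cloth:1, know:1, has:1, tell:1, before:1, wall:1, may:1, week:1, sleep:1, door:1, black:1, how:1, heart:1
N = 23. Frequency spectrum: V_1=15, V_2=4
M₂ = 1²·15 + 2²·4 = 31
K = 10000 × (31 − 23) / 23² = 151.2287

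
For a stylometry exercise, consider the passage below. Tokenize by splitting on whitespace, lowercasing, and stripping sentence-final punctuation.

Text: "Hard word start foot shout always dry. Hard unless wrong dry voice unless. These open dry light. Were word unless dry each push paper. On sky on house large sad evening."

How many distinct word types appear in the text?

Distinct types: {always, dry, each, evening, foot, hard, house, large, light, on, open, paper, push, sad, shout, sky, start, these, unless, voice, were, word, wrong}
V = 23

23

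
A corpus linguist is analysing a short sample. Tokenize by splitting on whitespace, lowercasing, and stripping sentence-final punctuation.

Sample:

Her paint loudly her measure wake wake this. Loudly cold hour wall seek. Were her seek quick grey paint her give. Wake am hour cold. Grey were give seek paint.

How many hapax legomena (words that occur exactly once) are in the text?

5

Frequencies: her:4, paint:3, wake:3, seek:3, loudly:2, cold:2, hour:2, were:2, grey:2, give:2, measure:1, this:1, wall:1, quick:1, am:1
Hapax (freq=1): am, measure, quick, this, wall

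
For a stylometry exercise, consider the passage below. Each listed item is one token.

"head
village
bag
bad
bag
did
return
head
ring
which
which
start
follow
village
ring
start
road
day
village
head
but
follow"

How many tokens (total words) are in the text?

22

Tokens: head, village, bag, bad, bag, did, return, head, ring, which, which, start, follow, village, ring, start, road, day, village, head, but, follow
N = 22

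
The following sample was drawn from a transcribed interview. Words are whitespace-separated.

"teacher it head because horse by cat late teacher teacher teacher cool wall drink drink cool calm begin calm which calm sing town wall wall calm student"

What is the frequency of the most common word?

Frequencies: teacher:4, calm:4, wall:3, cool:2, drink:2, it:1, head:1, because:1, horse:1, by:1, cat:1, late:1, begin:1, which:1, sing:1, town:1, student:1
Most common: 'teacher' with frequency 4.

4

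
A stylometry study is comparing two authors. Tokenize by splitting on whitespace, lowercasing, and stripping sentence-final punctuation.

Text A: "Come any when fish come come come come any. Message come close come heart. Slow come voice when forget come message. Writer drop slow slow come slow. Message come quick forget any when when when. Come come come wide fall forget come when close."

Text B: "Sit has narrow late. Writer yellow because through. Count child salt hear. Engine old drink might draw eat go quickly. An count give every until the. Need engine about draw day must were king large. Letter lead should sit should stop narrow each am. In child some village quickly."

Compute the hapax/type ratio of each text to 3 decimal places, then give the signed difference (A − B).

A: hapax=8, V=15, ratio=0.533
B: hapax=33, V=41, ratio=0.805
Difference = 0.533 − 0.805 = -0.272

-0.272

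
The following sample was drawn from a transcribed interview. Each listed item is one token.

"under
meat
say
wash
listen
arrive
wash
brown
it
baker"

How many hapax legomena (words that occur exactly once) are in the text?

8

Frequencies: wash:2, under:1, meat:1, say:1, listen:1, arrive:1, brown:1, it:1, baker:1
Hapax (freq=1): arrive, baker, brown, it, listen, meat, say, under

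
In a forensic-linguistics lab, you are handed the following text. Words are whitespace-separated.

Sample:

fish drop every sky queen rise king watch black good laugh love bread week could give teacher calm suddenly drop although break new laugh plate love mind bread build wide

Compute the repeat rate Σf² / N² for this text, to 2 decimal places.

0.04

Frequencies: drop:2, laugh:2, love:2, bread:2, fish:1, every:1, sky:1, queen:1, rise:1, king:1, watch:1, black:1, good:1, week:1, could:1, give:1, teacher:1, calm:1, suddenly:1, although:1, … (6 more, each freq 1)
Σf² = 38; N² = 900
Repeat rate = 38 / 900 = 0.04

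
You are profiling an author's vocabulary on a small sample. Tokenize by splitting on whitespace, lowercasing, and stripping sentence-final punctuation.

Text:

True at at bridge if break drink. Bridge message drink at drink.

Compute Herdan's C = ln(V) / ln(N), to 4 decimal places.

0.7831

N = 12, V = 7.
ln(V) = 1.945910, ln(N) = 2.484907
C = 1.945910 / 2.484907 = 0.7831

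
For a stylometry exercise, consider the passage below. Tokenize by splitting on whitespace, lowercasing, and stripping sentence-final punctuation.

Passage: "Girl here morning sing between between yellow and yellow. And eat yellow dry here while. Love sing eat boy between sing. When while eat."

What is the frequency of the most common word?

3

Frequencies: sing:3, between:3, yellow:3, eat:3, here:2, and:2, while:2, girl:1, morning:1, dry:1, love:1, boy:1, when:1
Most common: 'sing' with frequency 3.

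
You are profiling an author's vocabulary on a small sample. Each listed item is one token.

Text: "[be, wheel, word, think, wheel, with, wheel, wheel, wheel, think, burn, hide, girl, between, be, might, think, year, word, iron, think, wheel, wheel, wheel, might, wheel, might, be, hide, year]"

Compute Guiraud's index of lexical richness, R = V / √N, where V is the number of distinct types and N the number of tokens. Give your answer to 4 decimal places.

N = 30, V = 12.
√N = 5.477226
R = 12 / 5.477226 = 2.1909

2.1909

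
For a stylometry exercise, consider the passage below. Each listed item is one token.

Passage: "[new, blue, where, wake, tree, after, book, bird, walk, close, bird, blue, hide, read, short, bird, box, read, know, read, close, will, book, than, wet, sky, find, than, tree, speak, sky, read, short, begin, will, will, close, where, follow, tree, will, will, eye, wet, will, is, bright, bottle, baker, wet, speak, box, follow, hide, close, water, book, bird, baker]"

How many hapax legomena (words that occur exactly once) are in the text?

12

Frequencies: will:6, bird:4, close:4, read:4, tree:3, book:3, wet:3, blue:2, where:2, hide:2, short:2, box:2, than:2, sky:2, speak:2, follow:2, baker:2, new:1, wake:1, after:1, … (9 more, each freq 1)
Hapax (freq=1): after, begin, bottle, bright, eye, find, is, know, new, wake, walk, water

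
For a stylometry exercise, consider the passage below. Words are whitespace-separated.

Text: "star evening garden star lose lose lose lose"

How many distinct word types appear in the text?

Distinct types: {evening, garden, lose, star}
V = 4

4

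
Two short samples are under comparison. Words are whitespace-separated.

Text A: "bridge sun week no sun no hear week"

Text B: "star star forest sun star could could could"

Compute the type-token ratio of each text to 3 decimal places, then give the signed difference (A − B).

0.125

TTR(A) = 5/8 = 0.625
TTR(B) = 4/8 = 0.500
Difference = 0.625 − 0.500 = 0.125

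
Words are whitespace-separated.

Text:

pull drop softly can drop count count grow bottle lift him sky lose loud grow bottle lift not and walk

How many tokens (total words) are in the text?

Tokens: pull, drop, softly, can, drop, count, count, grow, bottle, lift, him, sky, lose, loud, grow, bottle, lift, not, and, walk
N = 20

20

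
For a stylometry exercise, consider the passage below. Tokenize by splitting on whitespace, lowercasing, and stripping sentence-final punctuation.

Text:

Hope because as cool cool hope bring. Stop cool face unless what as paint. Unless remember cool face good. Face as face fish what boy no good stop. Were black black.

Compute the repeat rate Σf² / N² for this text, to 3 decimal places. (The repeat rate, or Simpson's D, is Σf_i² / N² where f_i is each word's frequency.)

0.076

Frequencies: cool:4, face:4, as:3, hope:2, stop:2, unless:2, what:2, good:2, black:2, because:1, bring:1, paint:1, remember:1, fish:1, boy:1, no:1, were:1
Σf² = 73; N² = 961
Repeat rate = 73 / 961 = 0.076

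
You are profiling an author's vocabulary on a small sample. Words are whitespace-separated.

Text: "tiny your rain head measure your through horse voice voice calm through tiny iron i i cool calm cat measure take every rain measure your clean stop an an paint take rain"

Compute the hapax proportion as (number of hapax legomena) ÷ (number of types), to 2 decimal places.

Frequencies: your:3, rain:3, measure:3, tiny:2, through:2, voice:2, calm:2, i:2, take:2, an:2, head:1, horse:1, iron:1, cool:1, cat:1, every:1, clean:1, stop:1, paint:1
Hapax count = 9; type count = 19.
Ratio = 9 / 19 = 0.47

0.47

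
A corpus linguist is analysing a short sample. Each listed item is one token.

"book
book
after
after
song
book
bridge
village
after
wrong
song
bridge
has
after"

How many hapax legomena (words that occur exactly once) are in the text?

Frequencies: after:4, book:3, song:2, bridge:2, village:1, wrong:1, has:1
Hapax (freq=1): has, village, wrong

3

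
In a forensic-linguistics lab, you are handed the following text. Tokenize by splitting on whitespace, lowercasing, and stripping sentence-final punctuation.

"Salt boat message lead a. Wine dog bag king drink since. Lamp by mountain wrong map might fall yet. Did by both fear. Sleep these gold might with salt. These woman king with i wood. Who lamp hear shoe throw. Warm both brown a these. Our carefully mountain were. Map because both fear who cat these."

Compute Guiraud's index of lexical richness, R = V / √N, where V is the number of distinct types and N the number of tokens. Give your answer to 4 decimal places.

N = 56, V = 40.
√N = 7.483315
R = 40 / 7.483315 = 5.3452

5.3452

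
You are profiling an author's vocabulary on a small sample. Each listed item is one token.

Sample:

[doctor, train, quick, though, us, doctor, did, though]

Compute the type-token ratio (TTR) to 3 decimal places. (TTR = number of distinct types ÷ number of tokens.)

N = 8 tokens, V = 6 types.
TTR = V / N = 6 / 8 = 0.750

0.750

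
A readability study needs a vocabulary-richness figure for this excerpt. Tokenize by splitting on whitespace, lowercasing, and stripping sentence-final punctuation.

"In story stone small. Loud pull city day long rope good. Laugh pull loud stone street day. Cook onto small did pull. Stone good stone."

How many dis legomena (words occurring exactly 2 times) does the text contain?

Frequencies: stone:4, pull:3, small:2, loud:2, day:2, good:2, in:1, story:1, city:1, long:1, rope:1, laugh:1, street:1, cook:1, onto:1, did:1
Words with frequency 2: day, good, loud, small

4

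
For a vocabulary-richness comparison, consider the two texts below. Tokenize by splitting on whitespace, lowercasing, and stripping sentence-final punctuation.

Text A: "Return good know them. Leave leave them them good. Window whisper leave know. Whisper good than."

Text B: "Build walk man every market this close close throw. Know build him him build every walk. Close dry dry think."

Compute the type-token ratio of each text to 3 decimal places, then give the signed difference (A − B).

-0.100

TTR(A) = 8/16 = 0.500
TTR(B) = 12/20 = 0.600
Difference = 0.500 − 0.600 = -0.100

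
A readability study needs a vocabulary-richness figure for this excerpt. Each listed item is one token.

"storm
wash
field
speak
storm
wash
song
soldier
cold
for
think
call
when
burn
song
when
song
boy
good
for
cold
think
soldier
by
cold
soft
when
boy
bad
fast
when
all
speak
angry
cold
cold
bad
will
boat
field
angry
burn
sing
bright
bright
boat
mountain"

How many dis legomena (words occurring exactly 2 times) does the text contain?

Frequencies: cold:5, when:4, song:3, storm:2, wash:2, field:2, speak:2, soldier:2, for:2, think:2, burn:2, boy:2, bad:2, angry:2, boat:2, bright:2, call:1, good:1, by:1, soft:1, … (5 more, each freq 1)
Words with frequency 2: angry, bad, boat, boy, bright, burn, field, for, soldier, speak, storm, think, wash

13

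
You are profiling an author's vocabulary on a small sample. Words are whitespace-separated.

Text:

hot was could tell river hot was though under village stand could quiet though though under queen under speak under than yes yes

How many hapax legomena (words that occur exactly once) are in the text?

8

Frequencies: under:4, though:3, hot:2, was:2, could:2, yes:2, tell:1, river:1, village:1, stand:1, quiet:1, queen:1, speak:1, than:1
Hapax (freq=1): queen, quiet, river, speak, stand, tell, than, village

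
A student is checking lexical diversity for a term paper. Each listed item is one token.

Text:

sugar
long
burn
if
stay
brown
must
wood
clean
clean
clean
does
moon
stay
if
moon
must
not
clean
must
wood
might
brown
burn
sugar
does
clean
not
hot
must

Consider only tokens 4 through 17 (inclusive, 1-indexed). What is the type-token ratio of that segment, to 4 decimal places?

Segment tokens 4–17: if, stay, brown, must, wood, clean, clean, clean, does, moon, stay, if, moon, must
Segment N = 14, segment V = 8.
TTR = 8 / 14 = 0.5714

0.5714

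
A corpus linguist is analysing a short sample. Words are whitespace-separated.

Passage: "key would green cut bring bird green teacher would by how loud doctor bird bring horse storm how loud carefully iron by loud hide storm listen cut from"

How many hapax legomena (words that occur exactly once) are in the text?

Frequencies: loud:3, would:2, green:2, cut:2, bring:2, bird:2, by:2, how:2, storm:2, key:1, teacher:1, doctor:1, horse:1, carefully:1, iron:1, hide:1, listen:1, from:1
Hapax (freq=1): carefully, doctor, from, hide, horse, iron, key, listen, teacher

9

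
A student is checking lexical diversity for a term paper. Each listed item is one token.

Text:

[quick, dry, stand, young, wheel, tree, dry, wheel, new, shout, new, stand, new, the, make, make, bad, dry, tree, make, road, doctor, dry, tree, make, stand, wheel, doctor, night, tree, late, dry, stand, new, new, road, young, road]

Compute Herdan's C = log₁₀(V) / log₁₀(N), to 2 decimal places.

N = 38, V = 15.
log₁₀(V) = 1.176091, log₁₀(N) = 1.579784
C = 1.176091 / 1.579784 = 0.74

0.74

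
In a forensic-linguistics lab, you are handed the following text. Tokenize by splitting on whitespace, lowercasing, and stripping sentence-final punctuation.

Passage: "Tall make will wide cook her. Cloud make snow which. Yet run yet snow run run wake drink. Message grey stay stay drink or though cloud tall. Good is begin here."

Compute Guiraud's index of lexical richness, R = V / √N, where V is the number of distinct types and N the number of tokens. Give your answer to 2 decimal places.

N = 31, V = 22.
√N = 5.567764
R = 22 / 5.567764 = 3.95

3.95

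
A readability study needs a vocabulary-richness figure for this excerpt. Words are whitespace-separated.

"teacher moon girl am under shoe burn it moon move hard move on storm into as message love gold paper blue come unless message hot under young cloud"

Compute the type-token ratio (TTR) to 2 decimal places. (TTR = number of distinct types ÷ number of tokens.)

N = 28 tokens, V = 24 types.
TTR = V / N = 24 / 28 = 0.86

0.86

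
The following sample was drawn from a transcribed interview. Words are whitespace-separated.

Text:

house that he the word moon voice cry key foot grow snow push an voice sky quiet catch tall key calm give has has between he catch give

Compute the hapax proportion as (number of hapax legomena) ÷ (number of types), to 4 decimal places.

0.7273

Frequencies: he:2, voice:2, key:2, catch:2, give:2, has:2, house:1, that:1, the:1, word:1, moon:1, cry:1, foot:1, grow:1, snow:1, push:1, an:1, sky:1, quiet:1, tall:1, … (2 more, each freq 1)
Hapax count = 16; type count = 22.
Ratio = 16 / 22 = 0.7273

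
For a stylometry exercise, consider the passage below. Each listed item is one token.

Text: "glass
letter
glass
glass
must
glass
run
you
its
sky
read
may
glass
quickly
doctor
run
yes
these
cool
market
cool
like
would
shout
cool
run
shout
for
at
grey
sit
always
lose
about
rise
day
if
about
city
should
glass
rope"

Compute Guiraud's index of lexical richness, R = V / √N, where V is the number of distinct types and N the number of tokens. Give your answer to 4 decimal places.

4.7834

N = 42, V = 31.
√N = 6.480741
R = 31 / 6.480741 = 4.7834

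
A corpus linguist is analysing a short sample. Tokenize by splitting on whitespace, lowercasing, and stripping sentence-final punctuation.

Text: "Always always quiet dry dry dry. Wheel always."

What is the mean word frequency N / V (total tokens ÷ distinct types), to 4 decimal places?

2.0000

N = 8 tokens, V = 4 types.
Mean frequency = N / V = 8 / 4 = 2.0000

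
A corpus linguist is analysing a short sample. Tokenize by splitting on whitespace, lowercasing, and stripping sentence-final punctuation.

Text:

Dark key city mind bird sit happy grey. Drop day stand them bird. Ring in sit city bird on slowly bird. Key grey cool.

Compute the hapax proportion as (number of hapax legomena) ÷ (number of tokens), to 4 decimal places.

Frequencies: bird:4, key:2, city:2, sit:2, grey:2, dark:1, mind:1, happy:1, drop:1, day:1, stand:1, them:1, ring:1, in:1, on:1, slowly:1, cool:1
Hapax count = 12; token count = 24.
Ratio = 12 / 24 = 0.5000

0.5000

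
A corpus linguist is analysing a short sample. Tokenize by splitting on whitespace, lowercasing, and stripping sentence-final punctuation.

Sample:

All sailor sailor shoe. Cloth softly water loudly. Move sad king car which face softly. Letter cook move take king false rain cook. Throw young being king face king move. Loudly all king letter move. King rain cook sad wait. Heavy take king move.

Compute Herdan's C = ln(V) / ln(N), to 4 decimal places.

0.8286

N = 44, V = 23.
ln(V) = 3.135494, ln(N) = 3.784190
C = 3.135494 / 3.784190 = 0.8286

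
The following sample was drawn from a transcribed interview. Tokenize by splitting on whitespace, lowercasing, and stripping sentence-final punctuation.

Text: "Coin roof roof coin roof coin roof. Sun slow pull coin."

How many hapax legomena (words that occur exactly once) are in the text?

3

Frequencies: coin:4, roof:4, sun:1, slow:1, pull:1
Hapax (freq=1): pull, slow, sun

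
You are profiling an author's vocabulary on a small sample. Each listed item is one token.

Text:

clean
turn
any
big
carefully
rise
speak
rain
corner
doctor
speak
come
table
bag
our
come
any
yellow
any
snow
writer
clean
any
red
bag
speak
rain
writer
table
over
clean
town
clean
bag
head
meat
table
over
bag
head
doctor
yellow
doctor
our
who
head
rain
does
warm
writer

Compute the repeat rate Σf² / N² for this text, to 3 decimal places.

0.052

Frequencies: clean:4, any:4, bag:4, speak:3, rain:3, doctor:3, table:3, writer:3, head:3, come:2, our:2, yellow:2, over:2, turn:1, big:1, carefully:1, rise:1, corner:1, snow:1, red:1, … (5 more, each freq 1)
Σf² = 130; N² = 2500
Repeat rate = 130 / 2500 = 0.052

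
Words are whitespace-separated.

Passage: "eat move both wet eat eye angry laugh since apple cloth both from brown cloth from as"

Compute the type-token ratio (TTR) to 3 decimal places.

N = 17 tokens, V = 13 types.
TTR = V / N = 13 / 17 = 0.765

0.765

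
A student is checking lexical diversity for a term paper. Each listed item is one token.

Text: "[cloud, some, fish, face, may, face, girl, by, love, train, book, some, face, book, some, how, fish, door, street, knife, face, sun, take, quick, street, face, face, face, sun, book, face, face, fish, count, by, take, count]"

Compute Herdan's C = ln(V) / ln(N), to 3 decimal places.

0.800

N = 37, V = 18.
ln(V) = 2.890372, ln(N) = 3.610918
C = 2.890372 / 3.610918 = 0.800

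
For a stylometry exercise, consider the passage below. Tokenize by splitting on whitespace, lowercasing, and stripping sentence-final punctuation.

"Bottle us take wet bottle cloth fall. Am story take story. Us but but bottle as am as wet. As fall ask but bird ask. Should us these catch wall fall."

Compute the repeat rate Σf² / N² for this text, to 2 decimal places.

Frequencies: bottle:3, us:3, fall:3, but:3, as:3, take:2, wet:2, am:2, story:2, ask:2, cloth:1, bird:1, should:1, these:1, catch:1, wall:1
Σf² = 71; N² = 961
Repeat rate = 71 / 961 = 0.07

0.07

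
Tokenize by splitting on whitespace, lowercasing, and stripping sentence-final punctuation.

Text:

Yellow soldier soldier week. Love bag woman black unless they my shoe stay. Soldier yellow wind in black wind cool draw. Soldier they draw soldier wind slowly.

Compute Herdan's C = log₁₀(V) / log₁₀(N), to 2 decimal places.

N = 27, V = 17.
log₁₀(V) = 1.230449, log₁₀(N) = 1.431364
C = 1.230449 / 1.431364 = 0.86

0.86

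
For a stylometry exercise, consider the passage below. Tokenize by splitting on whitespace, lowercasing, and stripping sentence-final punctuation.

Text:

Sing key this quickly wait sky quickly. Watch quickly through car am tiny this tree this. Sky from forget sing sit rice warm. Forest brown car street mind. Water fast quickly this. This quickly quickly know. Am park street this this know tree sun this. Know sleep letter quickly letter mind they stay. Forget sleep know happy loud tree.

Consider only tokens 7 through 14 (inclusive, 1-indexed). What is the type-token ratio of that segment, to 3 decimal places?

Segment tokens 7–14: quickly, watch, quickly, through, car, am, tiny, this
Segment N = 8, segment V = 7.
TTR = 7 / 8 = 0.875

0.875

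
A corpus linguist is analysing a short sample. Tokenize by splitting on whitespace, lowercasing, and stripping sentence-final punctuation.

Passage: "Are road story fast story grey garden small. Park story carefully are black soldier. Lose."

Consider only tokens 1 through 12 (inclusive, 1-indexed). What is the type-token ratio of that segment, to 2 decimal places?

0.75

Segment tokens 1–12: are, road, story, fast, story, grey, garden, small, park, story, carefully, are
Segment N = 12, segment V = 9.
TTR = 9 / 12 = 0.75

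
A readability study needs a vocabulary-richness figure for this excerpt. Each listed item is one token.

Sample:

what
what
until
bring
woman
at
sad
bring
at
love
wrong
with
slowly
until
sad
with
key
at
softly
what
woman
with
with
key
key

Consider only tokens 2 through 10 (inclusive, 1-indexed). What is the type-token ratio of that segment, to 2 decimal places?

Segment tokens 2–10: what, until, bring, woman, at, sad, bring, at, love
Segment N = 9, segment V = 7.
TTR = 7 / 9 = 0.78

0.78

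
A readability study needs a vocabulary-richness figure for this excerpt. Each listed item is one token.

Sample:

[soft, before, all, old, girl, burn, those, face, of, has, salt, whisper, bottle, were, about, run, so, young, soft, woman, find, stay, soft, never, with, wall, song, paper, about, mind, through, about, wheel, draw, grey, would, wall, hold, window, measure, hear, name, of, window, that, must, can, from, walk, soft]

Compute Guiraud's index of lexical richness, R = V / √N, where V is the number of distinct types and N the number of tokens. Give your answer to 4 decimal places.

5.9397

N = 50, V = 42.
√N = 7.071068
R = 42 / 7.071068 = 5.9397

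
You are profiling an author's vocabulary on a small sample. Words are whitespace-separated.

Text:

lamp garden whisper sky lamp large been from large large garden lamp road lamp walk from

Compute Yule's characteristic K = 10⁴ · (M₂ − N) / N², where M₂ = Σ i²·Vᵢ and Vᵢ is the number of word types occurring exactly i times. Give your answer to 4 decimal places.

859.3750

Frequencies: lamp:4, large:3, garden:2, from:2, whisper:1, sky:1, been:1, road:1, walk:1
N = 16. Frequency spectrum: V_1=5, V_2=2, V_3=1, V_4=1
M₂ = 1²·5 + 2²·2 + 3²·1 + 4²·1 = 38
K = 10000 × (38 − 16) / 16² = 859.3750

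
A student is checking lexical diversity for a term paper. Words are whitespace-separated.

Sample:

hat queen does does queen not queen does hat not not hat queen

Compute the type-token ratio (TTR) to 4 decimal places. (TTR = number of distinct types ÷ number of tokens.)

N = 13 tokens, V = 4 types.
TTR = V / N = 4 / 13 = 0.3077

0.3077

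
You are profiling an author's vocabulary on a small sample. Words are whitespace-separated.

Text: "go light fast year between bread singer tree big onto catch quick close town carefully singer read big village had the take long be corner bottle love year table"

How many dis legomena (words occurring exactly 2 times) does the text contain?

Frequencies: year:2, singer:2, big:2, go:1, light:1, fast:1, between:1, bread:1, tree:1, onto:1, catch:1, quick:1, close:1, town:1, carefully:1, read:1, village:1, had:1, the:1, take:1, … (6 more, each freq 1)
Words with frequency 2: big, singer, year

3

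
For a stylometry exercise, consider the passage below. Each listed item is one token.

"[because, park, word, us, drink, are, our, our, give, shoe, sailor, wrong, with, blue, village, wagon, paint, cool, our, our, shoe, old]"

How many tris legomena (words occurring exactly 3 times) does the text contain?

Frequencies: our:4, shoe:2, because:1, park:1, word:1, us:1, drink:1, are:1, give:1, sailor:1, wrong:1, with:1, blue:1, village:1, wagon:1, paint:1, cool:1, old:1
Words with frequency 3: (none)

0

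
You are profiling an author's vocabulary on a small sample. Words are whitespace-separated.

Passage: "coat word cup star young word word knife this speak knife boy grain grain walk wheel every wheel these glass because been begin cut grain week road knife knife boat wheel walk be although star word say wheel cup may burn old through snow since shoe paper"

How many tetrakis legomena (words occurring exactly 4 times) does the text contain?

Frequencies: word:4, knife:4, wheel:4, grain:3, cup:2, star:2, walk:2, coat:1, young:1, this:1, speak:1, boy:1, every:1, these:1, glass:1, because:1, been:1, begin:1, cut:1, week:1, … (13 more, each freq 1)
Words with frequency 4: knife, wheel, word

3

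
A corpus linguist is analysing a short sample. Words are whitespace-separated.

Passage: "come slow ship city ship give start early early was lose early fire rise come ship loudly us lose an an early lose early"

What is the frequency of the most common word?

5

Frequencies: early:5, ship:3, lose:3, come:2, an:2, slow:1, city:1, give:1, start:1, was:1, fire:1, rise:1, loudly:1, us:1
Most common: 'early' with frequency 5.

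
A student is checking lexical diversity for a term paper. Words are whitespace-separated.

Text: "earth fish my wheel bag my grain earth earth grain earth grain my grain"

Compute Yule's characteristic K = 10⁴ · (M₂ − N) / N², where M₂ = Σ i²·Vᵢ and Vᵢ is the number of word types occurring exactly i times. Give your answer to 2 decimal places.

1530.61

Frequencies: earth:4, grain:4, my:3, fish:1, wheel:1, bag:1
N = 14. Frequency spectrum: V_1=3, V_3=1, V_4=2
M₂ = 1²·3 + 3²·1 + 4²·2 = 44
K = 10000 × (44 − 14) / 14² = 1530.61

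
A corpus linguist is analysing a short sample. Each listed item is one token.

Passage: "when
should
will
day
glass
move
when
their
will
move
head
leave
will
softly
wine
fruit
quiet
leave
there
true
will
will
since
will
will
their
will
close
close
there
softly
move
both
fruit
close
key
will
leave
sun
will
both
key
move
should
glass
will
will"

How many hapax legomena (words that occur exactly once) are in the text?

7

Frequencies: will:12, move:4, leave:3, close:3, when:2, should:2, glass:2, their:2, softly:2, fruit:2, there:2, both:2, key:2, day:1, head:1, wine:1, quiet:1, true:1, since:1, sun:1
Hapax (freq=1): day, head, quiet, since, sun, true, wine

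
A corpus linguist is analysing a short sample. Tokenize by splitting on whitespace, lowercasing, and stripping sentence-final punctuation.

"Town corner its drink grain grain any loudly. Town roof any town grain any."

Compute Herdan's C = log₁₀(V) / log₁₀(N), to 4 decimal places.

0.7879

N = 14, V = 8.
log₁₀(V) = 0.903090, log₁₀(N) = 1.146128
C = 0.903090 / 1.146128 = 0.7879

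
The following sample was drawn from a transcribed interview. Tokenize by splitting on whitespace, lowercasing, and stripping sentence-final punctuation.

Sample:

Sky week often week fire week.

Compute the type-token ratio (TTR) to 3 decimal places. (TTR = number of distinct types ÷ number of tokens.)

0.667

N = 6 tokens, V = 4 types.
TTR = V / N = 4 / 6 = 0.667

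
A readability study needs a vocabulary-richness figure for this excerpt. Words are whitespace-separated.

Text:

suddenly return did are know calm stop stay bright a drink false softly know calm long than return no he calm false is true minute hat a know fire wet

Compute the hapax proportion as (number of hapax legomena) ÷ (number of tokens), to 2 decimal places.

Frequencies: know:3, calm:3, return:2, a:2, false:2, suddenly:1, did:1, are:1, stop:1, stay:1, bright:1, drink:1, softly:1, long:1, than:1, no:1, he:1, is:1, true:1, minute:1, … (3 more, each freq 1)
Hapax count = 18; token count = 30.
Ratio = 18 / 30 = 0.60

0.60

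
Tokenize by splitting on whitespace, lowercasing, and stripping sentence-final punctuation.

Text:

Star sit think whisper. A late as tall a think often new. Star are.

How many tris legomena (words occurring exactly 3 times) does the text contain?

0

Frequencies: star:2, think:2, a:2, sit:1, whisper:1, late:1, as:1, tall:1, often:1, new:1, are:1
Words with frequency 3: (none)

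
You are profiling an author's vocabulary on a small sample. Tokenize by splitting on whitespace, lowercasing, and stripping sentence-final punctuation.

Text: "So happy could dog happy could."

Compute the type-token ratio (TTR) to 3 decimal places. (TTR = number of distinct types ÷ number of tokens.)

0.667

N = 6 tokens, V = 4 types.
TTR = V / N = 4 / 6 = 0.667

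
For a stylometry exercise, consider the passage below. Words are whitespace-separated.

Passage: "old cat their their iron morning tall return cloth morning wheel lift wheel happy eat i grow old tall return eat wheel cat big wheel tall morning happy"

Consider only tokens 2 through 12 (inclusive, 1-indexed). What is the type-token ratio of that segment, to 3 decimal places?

Segment tokens 2–12: cat, their, their, iron, morning, tall, return, cloth, morning, wheel, lift
Segment N = 11, segment V = 9.
TTR = 9 / 11 = 0.818

0.818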